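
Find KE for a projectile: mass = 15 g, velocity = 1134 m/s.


E = 0.5*m*v^2 = 0.5*0.015*1134^2 = 9645 J

9645 J


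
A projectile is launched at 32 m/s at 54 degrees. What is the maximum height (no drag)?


H = (v0*sin(theta))^2 / (2g) = (32*sin(54°))^2 / (2*9.81) = 34.16 m

34.16 m


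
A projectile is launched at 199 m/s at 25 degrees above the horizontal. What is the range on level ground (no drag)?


R = v0^2 * sin(2*theta) / g = 199^2 * sin(2*25°) / 9.81 = 3092 m

3092 m


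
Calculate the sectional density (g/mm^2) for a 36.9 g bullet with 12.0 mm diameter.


SD = m/d^2 = 36.9/12.0^2 = 0.2562 g/mm^2

0.2562 g/mm^2


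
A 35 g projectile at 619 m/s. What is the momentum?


p = m*v = 0.035*619 = 21.67 kg·m/s

21.67 kg·m/s


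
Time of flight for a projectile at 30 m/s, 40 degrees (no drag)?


T = 2*v0*sin(theta)/g = 2*30*sin(40°)/9.81 = 3.931 s

3.931 s


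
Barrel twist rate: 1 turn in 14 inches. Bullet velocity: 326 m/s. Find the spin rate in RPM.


twist_m = 14*0.0254 = 0.3556 m
spin = v/twist = 326/0.3556 = 916.7604 rev/s
RPM = spin*60 = 916.7604*60 ≈ 55006 RPM

55006 RPM


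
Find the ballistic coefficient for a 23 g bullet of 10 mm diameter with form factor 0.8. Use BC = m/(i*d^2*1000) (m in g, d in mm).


BC = m/(i*d^2*1000) = 23/(0.8 * 10^2 * 1000) = 0.0002875

0.0002875


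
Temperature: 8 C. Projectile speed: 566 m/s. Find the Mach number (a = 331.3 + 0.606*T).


a = 331.3 + 0.606*(8) = 336.148 m/s
M = v/a = 566/336.148 = 1.684

1.684


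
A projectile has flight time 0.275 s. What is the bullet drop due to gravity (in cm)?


drop = 0.5*g*t^2 = 0.5*9.81*0.275^2 = 0.370941 m ≈ 37.09 cm

37.09 cm


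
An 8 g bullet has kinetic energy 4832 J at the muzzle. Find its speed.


v = sqrt(2*E/m) = sqrt(2*4832/0.008) = 1099 m/s

1099 m/s


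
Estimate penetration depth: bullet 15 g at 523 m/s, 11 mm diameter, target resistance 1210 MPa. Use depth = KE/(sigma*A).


A = pi*(d/2)^2 = pi*(11/2)^2 = 95.0332 mm^2
E = 0.5*m*v^2 = 0.5*0.015*523^2 = 2051.47 J
depth = E/(sigma*A) = 2051.47 J / (1210 MPa * 95.0332 mm^2) = 2051.47/(1210 * 95.0332) m = 0.0178404 m ≈ 17.84 mm

17.84 mm


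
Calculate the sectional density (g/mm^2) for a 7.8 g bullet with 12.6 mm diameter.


SD = m/d^2 = 7.8/12.6^2 = 0.04913 g/mm^2

0.04913 g/mm^2


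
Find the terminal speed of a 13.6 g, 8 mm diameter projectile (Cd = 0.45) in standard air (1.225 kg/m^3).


A = pi*(d/2)^2 = pi*(8/2000)^2 = 5.02655e-05 m^2
vt = sqrt(2mg/(Cd*rho*A)) = sqrt(2*0.0136*9.81/(0.45 * 1.225 * 5.02655e-05)) = 98.13 m/s

98.13 m/s


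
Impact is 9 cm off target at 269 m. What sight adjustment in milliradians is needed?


1 mrad subtends 1 cm per 10 m of range, so adj = error_cm / (dist_m / 10) = 9 / (269/10) = 0.3346 mrad

0.3346 mrad


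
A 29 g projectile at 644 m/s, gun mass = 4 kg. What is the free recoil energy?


v_r = m_p*v_p/m_gun = 0.029*644/4 = 4.669 m/s, E_r = 0.5*m_gun*v_r^2 = 0.5*4*4.669^2 = 43.6 J

43.6 J


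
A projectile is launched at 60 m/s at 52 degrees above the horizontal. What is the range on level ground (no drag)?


R = v0^2 * sin(2*theta) / g = 60^2 * sin(2*52°) / 9.81 = 356.1 m

356.1 m


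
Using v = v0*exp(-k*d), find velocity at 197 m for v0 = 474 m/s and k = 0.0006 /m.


v = v0*exp(-k*d) = 474*exp(-0.0006*197) = 421.2 m/s

421.2 m/s


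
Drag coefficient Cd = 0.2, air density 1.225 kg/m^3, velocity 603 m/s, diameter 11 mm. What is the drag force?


A = pi*(d/2)^2 = pi*(11/2000)^2 = 9.50332e-05 m^2
Fd = 0.5*Cd*rho*A*v^2 = 0.5*0.2*1.225*9.50332e-05*603^2 = 4.233 N

4.233 N


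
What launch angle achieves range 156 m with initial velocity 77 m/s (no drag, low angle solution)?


sin(2*theta) = R*g/v0^2 = 156*9.81/77^2 = 0.258114, theta = arcsin(0.258114)/2 = 7.479°

7.479 degrees


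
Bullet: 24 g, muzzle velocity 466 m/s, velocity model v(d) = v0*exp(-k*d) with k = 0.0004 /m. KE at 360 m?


v = v0*exp(-k*d) = 466*exp(-0.0004*360) = 403.504 m/s
E = 0.5*m*v^2 = 0.5*0.024*403.504^2 = 1954 J

1954 J


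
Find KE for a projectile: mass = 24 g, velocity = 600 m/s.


E = 0.5*m*v^2 = 0.5*0.024*600^2 = 4320 J

4320 J


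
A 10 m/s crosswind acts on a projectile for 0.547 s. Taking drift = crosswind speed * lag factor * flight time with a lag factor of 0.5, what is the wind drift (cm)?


drift = v_wind * lag * t = 10 * 0.5 * 0.547 = 2.735 m ≈ 273.5 cm

273.5 cm


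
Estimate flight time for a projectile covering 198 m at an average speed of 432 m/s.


t = d/v = 198/432 = 0.4583 s

0.4583 s


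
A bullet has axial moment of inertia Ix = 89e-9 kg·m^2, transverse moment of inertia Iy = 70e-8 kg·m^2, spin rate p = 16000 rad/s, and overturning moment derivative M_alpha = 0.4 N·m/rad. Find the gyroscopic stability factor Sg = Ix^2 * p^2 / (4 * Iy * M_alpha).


Sg = Ix^2 * p^2 / (4 * Iy * M_alpha) = (89e-9)^2 * 16000^2 / (4 * 70e-8 * 0.4) = 1.811

1.811


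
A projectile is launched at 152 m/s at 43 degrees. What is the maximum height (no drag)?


H = (v0*sin(theta))^2 / (2g) = (152*sin(43°))^2 / (2*9.81) = 547.7 m

547.7 m


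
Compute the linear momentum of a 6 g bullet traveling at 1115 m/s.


p = m*v = 0.006*1115 = 6.69 kg·m/s

6.69 kg·m/s


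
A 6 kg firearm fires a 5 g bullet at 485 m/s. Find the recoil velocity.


v_recoil = m_p * v_p / m_gun = 0.005 * 485 / 6 = 0.4042 m/s

0.4042 m/s


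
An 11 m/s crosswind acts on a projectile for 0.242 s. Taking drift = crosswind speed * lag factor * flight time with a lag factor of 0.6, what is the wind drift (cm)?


drift = v_wind * lag * t = 11 * 0.6 * 0.242 = 1.5972 m ≈ 159.7 cm

159.7 cm


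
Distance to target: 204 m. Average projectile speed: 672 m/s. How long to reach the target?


t = d/v = 204/672 = 0.3036 s

0.3036 s


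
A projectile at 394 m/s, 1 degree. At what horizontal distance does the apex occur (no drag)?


R = v0^2*sin(2*theta)/g = 394^2*sin(2*1°)/9.81 = 552.259 m
apex_dist = R/2 = 552.259/2 = 276.1 m

276.1 m


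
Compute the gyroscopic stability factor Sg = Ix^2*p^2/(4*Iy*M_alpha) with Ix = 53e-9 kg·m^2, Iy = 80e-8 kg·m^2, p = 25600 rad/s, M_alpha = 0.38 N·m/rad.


Sg = Ix^2 * p^2 / (4 * Iy * M_alpha) = (53e-9)^2 * 25600^2 / (4 * 80e-8 * 0.38) = 1.514

1.514


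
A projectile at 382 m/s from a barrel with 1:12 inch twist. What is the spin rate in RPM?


twist_m = 12*0.0254 = 0.3048 m
spin = v/twist = 382/0.3048 = 1253.281 rev/s
RPM = spin*60 = 1253.281*60 ≈ 75197 RPM

75197 RPM


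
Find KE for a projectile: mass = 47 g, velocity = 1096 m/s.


E = 0.5*m*v^2 = 0.5*0.047*1096^2 = 28229 J

28229 J


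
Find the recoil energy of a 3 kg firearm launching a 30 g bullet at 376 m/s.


v_r = m_p*v_p/m_gun = 0.03*376/3 = 3.76 m/s, E_r = 0.5*m_gun*v_r^2 = 0.5*3*3.76^2 = 21.21 J

21.21 J


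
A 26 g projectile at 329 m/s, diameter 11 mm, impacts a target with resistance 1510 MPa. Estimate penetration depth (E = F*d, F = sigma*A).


A = pi*(d/2)^2 = pi*(11/2)^2 = 95.0332 mm^2
E = 0.5*m*v^2 = 0.5*0.026*329^2 = 1407.13 J
depth = E/(sigma*A) = 1407.13 J / (1510 MPa * 95.0332 mm^2) = 1407.13/(1510 * 95.0332) m = 0.0098058 m ≈ 9.806 mm

9.806 mm


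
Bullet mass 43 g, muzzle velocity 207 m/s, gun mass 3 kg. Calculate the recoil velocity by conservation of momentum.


v_recoil = m_p * v_p / m_gun = 0.043 * 207 / 3 = 2.967 m/s

2.967 m/s


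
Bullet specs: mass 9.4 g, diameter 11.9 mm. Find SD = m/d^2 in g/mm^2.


SD = m/d^2 = 9.4/11.9^2 = 0.06638 g/mm^2

0.06638 g/mm^2


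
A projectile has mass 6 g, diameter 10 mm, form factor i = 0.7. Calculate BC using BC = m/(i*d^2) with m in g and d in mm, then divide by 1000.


BC = m/(i*d^2*1000) = 6/(0.7 * 10^2 * 1000) = 8.571e-05

8.571e-05


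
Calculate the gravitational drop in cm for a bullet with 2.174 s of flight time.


drop = 0.5*g*t^2 = 0.5*9.81*2.174^2 = 23.1824 m ≈ 2318 cm

2318 cm


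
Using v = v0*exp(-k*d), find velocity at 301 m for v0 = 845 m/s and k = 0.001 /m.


v = v0*exp(-k*d) = 845*exp(-0.001*301) = 625.4 m/s

625.4 m/s


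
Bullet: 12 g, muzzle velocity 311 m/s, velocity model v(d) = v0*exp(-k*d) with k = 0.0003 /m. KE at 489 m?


v = v0*exp(-k*d) = 311*exp(-0.0003*489) = 268.565 m/s
E = 0.5*m*v^2 = 0.5*0.012*268.565^2 = 432.8 J

432.8 J


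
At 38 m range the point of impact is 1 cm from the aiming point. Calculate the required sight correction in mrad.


1 mrad subtends 1 cm per 10 m of range, so adj = error_cm / (dist_m / 10) = 1 / (38/10) = 0.2632 mrad

0.2632 mrad


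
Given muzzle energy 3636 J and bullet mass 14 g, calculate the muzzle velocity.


v = sqrt(2*E/m) = sqrt(2*3636/0.014) = 720.7 m/s

720.7 m/s


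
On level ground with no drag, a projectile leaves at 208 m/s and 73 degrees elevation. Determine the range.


R = v0^2 * sin(2*theta) / g = 208^2 * sin(2*73°) / 9.81 = 2466 m

2466 m


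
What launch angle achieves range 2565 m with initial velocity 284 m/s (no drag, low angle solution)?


sin(2*theta) = R*g/v0^2 = 2565*9.81/284^2 = 0.311975, theta = arcsin(0.311975)/2 = 9.089°

9.089 degrees


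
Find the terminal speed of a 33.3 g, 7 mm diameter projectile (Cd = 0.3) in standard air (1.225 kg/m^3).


A = pi*(d/2)^2 = pi*(7/2000)^2 = 3.84845e-05 m^2
vt = sqrt(2mg/(Cd*rho*A)) = sqrt(2*0.0333*9.81/(0.3 * 1.225 * 3.84845e-05)) = 214.9 m/s

214.9 m/s


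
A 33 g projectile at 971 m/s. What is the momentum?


p = m*v = 0.033*971 = 32.04 kg·m/s

32.04 kg·m/s


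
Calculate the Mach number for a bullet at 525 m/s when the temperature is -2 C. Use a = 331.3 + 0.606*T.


a = 331.3 + 0.606*(-2) = 330.088 m/s
M = v/a = 525/330.088 = 1.59

1.59


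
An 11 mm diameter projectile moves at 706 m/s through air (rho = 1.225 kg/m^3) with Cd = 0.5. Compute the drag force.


A = pi*(d/2)^2 = pi*(11/2000)^2 = 9.50332e-05 m^2
Fd = 0.5*Cd*rho*A*v^2 = 0.5*0.5*1.225*9.50332e-05*706^2 = 14.51 N

14.51 N


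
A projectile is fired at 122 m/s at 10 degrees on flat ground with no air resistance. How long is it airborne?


T = 2*v0*sin(theta)/g = 2*122*sin(10°)/9.81 = 4.319 s

4.319 s


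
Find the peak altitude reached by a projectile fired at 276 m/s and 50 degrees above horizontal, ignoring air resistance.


H = (v0*sin(theta))^2 / (2g) = (276*sin(50°))^2 / (2*9.81) = 2278 m

2278 m


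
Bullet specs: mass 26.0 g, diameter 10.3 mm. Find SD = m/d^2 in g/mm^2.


SD = m/d^2 = 26.0/10.3^2 = 0.2451 g/mm^2

0.2451 g/mm^2


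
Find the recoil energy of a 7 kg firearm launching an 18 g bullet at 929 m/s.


v_r = m_p*v_p/m_gun = 0.018*929/7 = 2.38886 m/s, E_r = 0.5*m_gun*v_r^2 = 0.5*7*2.38886^2 = 19.97 J

19.97 J


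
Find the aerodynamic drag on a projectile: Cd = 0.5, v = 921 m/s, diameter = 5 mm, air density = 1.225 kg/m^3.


A = pi*(d/2)^2 = pi*(5/2000)^2 = 1.96350e-05 m^2
Fd = 0.5*Cd*rho*A*v^2 = 0.5*0.5*1.225*1.96350e-05*921^2 = 5.101 N

5.101 N


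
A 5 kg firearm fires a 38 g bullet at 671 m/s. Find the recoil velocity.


v_recoil = m_p * v_p / m_gun = 0.038 * 671 / 5 = 5.1 m/s

5.1 m/s


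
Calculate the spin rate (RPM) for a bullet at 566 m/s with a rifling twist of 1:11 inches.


twist_m = 11*0.0254 = 0.2794 m
spin = v/twist = 566/0.2794 = 2025.77 rev/s
RPM = spin*60 = 2025.77*60 ≈ 121546 RPM

121546 RPM


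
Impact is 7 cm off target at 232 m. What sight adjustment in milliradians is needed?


1 mrad subtends 1 cm per 10 m of range, so adj = error_cm / (dist_m / 10) = 7 / (232/10) = 0.3017 mrad

0.3017 mrad


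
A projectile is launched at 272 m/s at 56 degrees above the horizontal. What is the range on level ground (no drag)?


R = v0^2 * sin(2*theta) / g = 272^2 * sin(2*56°) / 9.81 = 6993 m

6993 m


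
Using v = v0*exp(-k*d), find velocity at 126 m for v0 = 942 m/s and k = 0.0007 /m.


v = v0*exp(-k*d) = 942*exp(-0.0007*126) = 862.5 m/s

862.5 m/s


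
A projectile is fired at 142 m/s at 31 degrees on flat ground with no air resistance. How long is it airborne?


T = 2*v0*sin(theta)/g = 2*142*sin(31°)/9.81 = 14.91 s

14.91 s


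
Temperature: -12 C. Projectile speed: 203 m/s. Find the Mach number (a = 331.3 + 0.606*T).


a = 331.3 + 0.606*(-12) = 324.028 m/s
M = v/a = 203/324.028 = 0.6265

0.6265


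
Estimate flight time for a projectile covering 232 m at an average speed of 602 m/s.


t = d/v = 232/602 = 0.3854 s

0.3854 s


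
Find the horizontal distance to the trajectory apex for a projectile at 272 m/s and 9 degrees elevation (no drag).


R = v0^2*sin(2*theta)/g = 272^2*sin(2*9°)/9.81 = 2330.51 m
apex_dist = R/2 = 2330.51/2 = 1165 m

1165 m


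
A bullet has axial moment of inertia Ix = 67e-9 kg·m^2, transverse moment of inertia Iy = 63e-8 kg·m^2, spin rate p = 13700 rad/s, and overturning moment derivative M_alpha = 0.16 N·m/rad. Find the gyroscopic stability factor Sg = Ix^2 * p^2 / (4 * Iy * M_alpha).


Sg = Ix^2 * p^2 / (4 * Iy * M_alpha) = (67e-9)^2 * 13700^2 / (4 * 63e-8 * 0.16) = 2.09

2.09


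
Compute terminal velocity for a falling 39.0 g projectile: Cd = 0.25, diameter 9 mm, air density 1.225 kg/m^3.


A = pi*(d/2)^2 = pi*(9/2000)^2 = 6.36173e-05 m^2
vt = sqrt(2mg/(Cd*rho*A)) = sqrt(2*0.039*9.81/(0.25 * 1.225 * 6.36173e-05)) = 198.2 m/s

198.2 m/s


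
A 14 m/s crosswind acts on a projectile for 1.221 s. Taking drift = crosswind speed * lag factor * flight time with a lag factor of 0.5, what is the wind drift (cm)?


drift = v_wind * lag * t = 14 * 0.5 * 1.221 = 8.547 m ≈ 854.7 cm

854.7 cm


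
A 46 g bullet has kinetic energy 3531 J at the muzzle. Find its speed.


v = sqrt(2*E/m) = sqrt(2*3531/0.046) = 391.8 m/s

391.8 m/s


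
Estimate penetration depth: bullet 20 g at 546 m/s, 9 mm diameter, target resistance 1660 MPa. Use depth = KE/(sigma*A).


A = pi*(d/2)^2 = pi*(9/2)^2 = 63.6173 mm^2
E = 0.5*m*v^2 = 0.5*0.02*546^2 = 2981.16 J
depth = E/(sigma*A) = 2981.16 J / (1660 MPa * 63.6173 mm^2) = 2981.16/(1660 * 63.6173) m = 0.0282294 m ≈ 28.23 mm

28.23 mm


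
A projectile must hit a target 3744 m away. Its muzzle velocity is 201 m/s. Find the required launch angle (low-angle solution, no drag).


sin(2*theta) = R*g/v0^2 = 3744*9.81/201^2 = 0.909102, theta = arcsin(0.909102)/2 = 32.69°

32.69 degrees


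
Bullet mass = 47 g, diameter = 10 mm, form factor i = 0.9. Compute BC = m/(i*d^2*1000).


BC = m/(i*d^2*1000) = 47/(0.9 * 10^2 * 1000) = 0.0005222

0.0005222


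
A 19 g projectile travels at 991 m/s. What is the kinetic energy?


E = 0.5*m*v^2 = 0.5*0.019*991^2 = 9330 J

9330 J


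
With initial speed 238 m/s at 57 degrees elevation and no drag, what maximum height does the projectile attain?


H = (v0*sin(theta))^2 / (2g) = (238*sin(57°))^2 / (2*9.81) = 2031 m

2031 m


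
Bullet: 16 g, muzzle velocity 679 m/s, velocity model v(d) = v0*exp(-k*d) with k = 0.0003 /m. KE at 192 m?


v = v0*exp(-k*d) = 679*exp(-0.0003*192) = 640.995 m/s
E = 0.5*m*v^2 = 0.5*0.016*640.995^2 = 3287 J

3287 J


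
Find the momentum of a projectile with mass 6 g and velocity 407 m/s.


p = m*v = 0.006*407 = 2.442 kg·m/s

2.442 kg·m/s


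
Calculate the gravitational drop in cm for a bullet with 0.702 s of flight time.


drop = 0.5*g*t^2 = 0.5*9.81*0.702^2 = 2.4172 m ≈ 241.7 cm

241.7 cm


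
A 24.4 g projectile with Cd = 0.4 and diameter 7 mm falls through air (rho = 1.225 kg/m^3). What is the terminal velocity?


A = pi*(d/2)^2 = pi*(7/2000)^2 = 3.84845e-05 m^2
vt = sqrt(2mg/(Cd*rho*A)) = sqrt(2*0.0244*9.81/(0.4 * 1.225 * 3.84845e-05)) = 159.3 m/s

159.3 m/s


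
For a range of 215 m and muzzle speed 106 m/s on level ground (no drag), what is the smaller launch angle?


sin(2*theta) = R*g/v0^2 = 215*9.81/106^2 = 0.187714, theta = arcsin(0.187714)/2 = 5.41°

5.41 degrees


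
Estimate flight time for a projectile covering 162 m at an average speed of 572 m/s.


t = d/v = 162/572 = 0.2832 s

0.2832 s


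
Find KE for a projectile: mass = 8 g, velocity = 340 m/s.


E = 0.5*m*v^2 = 0.5*0.008*340^2 = 462.4 J

462.4 J


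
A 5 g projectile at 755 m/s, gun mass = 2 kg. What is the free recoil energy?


v_r = m_p*v_p/m_gun = 0.005*755/2 = 1.8875 m/s, E_r = 0.5*m_gun*v_r^2 = 0.5*2*1.8875^2 = 3.563 J

3.563 J


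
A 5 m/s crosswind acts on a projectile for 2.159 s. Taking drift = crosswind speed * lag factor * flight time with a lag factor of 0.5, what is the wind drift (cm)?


drift = v_wind * lag * t = 5 * 0.5 * 2.159 = 5.3975 m ≈ 539.7 cm

539.7 cm


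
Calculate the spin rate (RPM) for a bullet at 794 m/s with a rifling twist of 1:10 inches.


twist_m = 10*0.0254 = 0.254 m
spin = v/twist = 794/0.254 = 3125.984 rev/s
RPM = spin*60 = 3125.984*60 ≈ 187559 RPM

187559 RPM


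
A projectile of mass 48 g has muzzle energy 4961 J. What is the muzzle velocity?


v = sqrt(2*E/m) = sqrt(2*4961/0.048) = 454.7 m/s

454.7 m/s


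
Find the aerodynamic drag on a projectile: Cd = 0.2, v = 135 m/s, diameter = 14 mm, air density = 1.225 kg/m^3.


A = pi*(d/2)^2 = pi*(14/2000)^2 = 1.53938e-04 m^2
Fd = 0.5*Cd*rho*A*v^2 = 0.5*0.2*1.225*1.53938e-04*135^2 = 0.3437 N

0.3437 N


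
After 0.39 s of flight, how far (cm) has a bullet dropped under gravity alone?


drop = 0.5*g*t^2 = 0.5*9.81*0.39^2 = 0.746051 m ≈ 74.61 cm

74.61 cm


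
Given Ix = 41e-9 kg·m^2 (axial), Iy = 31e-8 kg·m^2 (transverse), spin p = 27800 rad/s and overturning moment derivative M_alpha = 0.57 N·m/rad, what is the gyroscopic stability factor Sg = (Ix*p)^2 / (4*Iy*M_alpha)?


Sg = Ix^2 * p^2 / (4 * Iy * M_alpha) = (41e-9)^2 * 27800^2 / (4 * 31e-8 * 0.57) = 1.838

1.838


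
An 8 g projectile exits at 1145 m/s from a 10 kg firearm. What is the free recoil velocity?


v_recoil = m_p * v_p / m_gun = 0.008 * 1145 / 10 = 0.916 m/s

0.916 m/s


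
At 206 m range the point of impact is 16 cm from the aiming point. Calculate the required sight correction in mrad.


1 mrad subtends 1 cm per 10 m of range, so adj = error_cm / (dist_m / 10) = 16 / (206/10) = 0.7767 mrad

0.7767 mrad


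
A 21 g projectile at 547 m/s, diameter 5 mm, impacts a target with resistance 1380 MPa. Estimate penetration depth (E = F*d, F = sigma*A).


A = pi*(d/2)^2 = pi*(5/2)^2 = 19.635 mm^2
E = 0.5*m*v^2 = 0.5*0.021*547^2 = 3141.69 J
depth = E/(sigma*A) = 3141.69 J / (1380 MPa * 19.635 mm^2) = 3141.69/(1380 * 19.635) m = 0.115946 m ≈ 115.9 mm

115.9 mm


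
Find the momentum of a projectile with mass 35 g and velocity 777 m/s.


p = m*v = 0.035*777 = 27.2 kg·m/s

27.2 kg·m/s


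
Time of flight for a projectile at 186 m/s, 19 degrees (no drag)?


T = 2*v0*sin(theta)/g = 2*186*sin(19°)/9.81 = 12.35 s

12.35 s


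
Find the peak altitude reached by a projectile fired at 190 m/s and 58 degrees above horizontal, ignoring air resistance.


H = (v0*sin(theta))^2 / (2g) = (190*sin(58°))^2 / (2*9.81) = 1323 m

1323 m


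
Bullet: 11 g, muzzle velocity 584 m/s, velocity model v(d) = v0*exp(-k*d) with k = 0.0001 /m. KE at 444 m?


v = v0*exp(-k*d) = 584*exp(-0.0001*444) = 558.638 m/s
E = 0.5*m*v^2 = 0.5*0.011*558.638^2 = 1716 J

1716 J


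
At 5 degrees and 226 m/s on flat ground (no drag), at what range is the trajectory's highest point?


R = v0^2*sin(2*theta)/g = 226^2*sin(2*5°)/9.81 = 904.103 m
apex_dist = R/2 = 904.103/2 = 452.1 m

452.1 m


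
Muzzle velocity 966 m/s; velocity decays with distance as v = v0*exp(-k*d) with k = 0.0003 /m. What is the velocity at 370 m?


v = v0*exp(-k*d) = 966*exp(-0.0003*370) = 864.5 m/s

864.5 m/s


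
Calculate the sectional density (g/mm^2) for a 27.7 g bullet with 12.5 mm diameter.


SD = m/d^2 = 27.7/12.5^2 = 0.1773 g/mm^2

0.1773 g/mm^2


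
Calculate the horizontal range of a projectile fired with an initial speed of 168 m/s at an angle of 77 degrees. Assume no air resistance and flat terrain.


R = v0^2 * sin(2*theta) / g = 168^2 * sin(2*77°) / 9.81 = 1261 m

1261 m


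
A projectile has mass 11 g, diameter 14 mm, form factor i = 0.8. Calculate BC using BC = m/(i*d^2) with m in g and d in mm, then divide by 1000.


BC = m/(i*d^2*1000) = 11/(0.8 * 14^2 * 1000) = 7.015e-05

7.015e-05


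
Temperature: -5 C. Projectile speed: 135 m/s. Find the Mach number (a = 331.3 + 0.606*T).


a = 331.3 + 0.606*(-5) = 328.27 m/s
M = v/a = 135/328.27 = 0.4112

0.4112


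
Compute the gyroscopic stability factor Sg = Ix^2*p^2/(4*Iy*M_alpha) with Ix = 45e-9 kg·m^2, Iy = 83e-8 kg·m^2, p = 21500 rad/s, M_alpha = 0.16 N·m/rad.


Sg = Ix^2 * p^2 / (4 * Iy * M_alpha) = (45e-9)^2 * 21500^2 / (4 * 83e-8 * 0.16) = 1.762

1.762


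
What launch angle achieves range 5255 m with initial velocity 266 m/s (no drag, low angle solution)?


sin(2*theta) = R*g/v0^2 = 5255*9.81/266^2 = 0.728582, theta = arcsin(0.728582)/2 = 23.38°

23.38 degrees


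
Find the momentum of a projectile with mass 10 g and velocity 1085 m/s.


p = m*v = 0.01*1085 = 10.85 kg·m/s

10.85 kg·m/s


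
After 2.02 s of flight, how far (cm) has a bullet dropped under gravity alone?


drop = 0.5*g*t^2 = 0.5*9.81*2.02^2 = 20.0144 m ≈ 2001 cm

2001 cm


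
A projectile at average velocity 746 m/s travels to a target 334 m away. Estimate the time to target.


t = d/v = 334/746 = 0.4477 s

0.4477 s


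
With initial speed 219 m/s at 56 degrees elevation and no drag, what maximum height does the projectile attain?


H = (v0*sin(theta))^2 / (2g) = (219*sin(56°))^2 / (2*9.81) = 1680 m

1680 m


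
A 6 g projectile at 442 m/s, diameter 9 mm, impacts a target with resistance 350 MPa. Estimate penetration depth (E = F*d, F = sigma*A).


A = pi*(d/2)^2 = pi*(9/2)^2 = 63.6173 mm^2
E = 0.5*m*v^2 = 0.5*0.006*442^2 = 586.092 J
depth = E/(sigma*A) = 586.092 J / (350 MPa * 63.6173 mm^2) = 586.092/(350 * 63.6173) m = 0.0263222 m ≈ 26.32 mm

26.32 mm


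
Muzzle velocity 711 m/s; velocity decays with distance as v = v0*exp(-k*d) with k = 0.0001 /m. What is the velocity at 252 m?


v = v0*exp(-k*d) = 711*exp(-0.0001*252) = 693.3 m/s

693.3 m/s


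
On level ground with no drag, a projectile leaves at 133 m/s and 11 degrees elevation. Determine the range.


R = v0^2 * sin(2*theta) / g = 133^2 * sin(2*11°) / 9.81 = 675.5 m

675.5 m


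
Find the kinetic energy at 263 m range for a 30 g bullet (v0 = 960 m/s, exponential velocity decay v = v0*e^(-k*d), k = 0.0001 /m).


v = v0*exp(-k*d) = 960*exp(-0.0001*263) = 935.081 m/s
E = 0.5*m*v^2 = 0.5*0.03*935.081^2 = 13116 J

13116 J


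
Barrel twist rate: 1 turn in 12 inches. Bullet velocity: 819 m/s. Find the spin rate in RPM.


twist_m = 12*0.0254 = 0.3048 m
spin = v/twist = 819/0.3048 = 2687.008 rev/s
RPM = spin*60 = 2687.008*60 ≈ 161220 RPM

161220 RPM


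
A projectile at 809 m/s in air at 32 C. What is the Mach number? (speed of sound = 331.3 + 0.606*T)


a = 331.3 + 0.606*(32) = 350.692 m/s
M = v/a = 809/350.692 = 2.307

2.307


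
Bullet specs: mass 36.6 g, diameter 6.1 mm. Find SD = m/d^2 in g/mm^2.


SD = m/d^2 = 36.6/6.1^2 = 0.9836 g/mm^2

0.9836 g/mm^2


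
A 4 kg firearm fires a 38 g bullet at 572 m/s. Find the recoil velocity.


v_recoil = m_p * v_p / m_gun = 0.038 * 572 / 4 = 5.434 m/s

5.434 m/s


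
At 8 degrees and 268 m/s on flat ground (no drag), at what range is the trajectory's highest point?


R = v0^2*sin(2*theta)/g = 268^2*sin(2*8°)/9.81 = 2018.08 m
apex_dist = R/2 = 2018.08/2 = 1009 m

1009 m


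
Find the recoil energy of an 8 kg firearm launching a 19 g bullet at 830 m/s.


v_r = m_p*v_p/m_gun = 0.019*830/8 = 1.97125 m/s, E_r = 0.5*m_gun*v_r^2 = 0.5*8*1.97125^2 = 15.54 J

15.54 J


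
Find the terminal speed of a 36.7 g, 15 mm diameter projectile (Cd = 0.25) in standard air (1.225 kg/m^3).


A = pi*(d/2)^2 = pi*(15/2000)^2 = 1.76715e-04 m^2
vt = sqrt(2mg/(Cd*rho*A)) = sqrt(2*0.0367*9.81/(0.25 * 1.225 * 1.76715e-04)) = 115.3 m/s

115.3 m/s


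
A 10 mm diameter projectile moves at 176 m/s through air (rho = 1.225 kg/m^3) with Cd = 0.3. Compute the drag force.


A = pi*(d/2)^2 = pi*(10/2000)^2 = 7.85398e-05 m^2
Fd = 0.5*Cd*rho*A*v^2 = 0.5*0.3*1.225*7.85398e-05*176^2 = 0.447 N

0.447 N


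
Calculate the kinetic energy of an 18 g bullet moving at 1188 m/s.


E = 0.5*m*v^2 = 0.5*0.018*1188^2 = 12702 J

12702 J


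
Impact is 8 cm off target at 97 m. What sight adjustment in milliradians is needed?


1 mrad subtends 1 cm per 10 m of range, so adj = error_cm / (dist_m / 10) = 8 / (97/10) = 0.8247 mrad

0.8247 mrad


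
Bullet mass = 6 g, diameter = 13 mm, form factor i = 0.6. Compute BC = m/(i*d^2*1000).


BC = m/(i*d^2*1000) = 6/(0.6 * 13^2 * 1000) = 5.917e-05

5.917e-05


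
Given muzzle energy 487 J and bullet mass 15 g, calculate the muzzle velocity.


v = sqrt(2*E/m) = sqrt(2*487/0.015) = 254.8 m/s

254.8 m/s


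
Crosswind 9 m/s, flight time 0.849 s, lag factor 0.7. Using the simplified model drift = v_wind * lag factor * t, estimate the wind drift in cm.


drift = v_wind * lag * t = 9 * 0.7 * 0.849 = 5.3487 m ≈ 534.9 cm

534.9 cm


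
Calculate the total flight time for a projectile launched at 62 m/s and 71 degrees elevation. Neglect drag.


T = 2*v0*sin(theta)/g = 2*62*sin(71°)/9.81 = 11.95 s

11.95 s


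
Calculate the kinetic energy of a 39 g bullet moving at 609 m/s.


E = 0.5*m*v^2 = 0.5*0.039*609^2 = 7232 J

7232 J


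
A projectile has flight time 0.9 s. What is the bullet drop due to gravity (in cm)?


drop = 0.5*g*t^2 = 0.5*9.81*0.9^2 = 3.97305 m ≈ 397.3 cm

397.3 cm


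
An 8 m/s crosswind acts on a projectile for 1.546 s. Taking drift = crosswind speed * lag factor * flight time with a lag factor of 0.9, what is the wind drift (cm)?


drift = v_wind * lag * t = 8 * 0.9 * 1.546 = 11.1312 m ≈ 1113 cm

1113 cm


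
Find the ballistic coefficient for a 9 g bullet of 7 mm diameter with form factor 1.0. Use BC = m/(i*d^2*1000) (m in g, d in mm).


BC = m/(i*d^2*1000) = 9/(1.0 * 7^2 * 1000) = 0.0001837

0.0001837


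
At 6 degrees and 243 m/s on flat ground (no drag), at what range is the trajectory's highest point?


R = v0^2*sin(2*theta)/g = 243^2*sin(2*6°)/9.81 = 1251.48 m
apex_dist = R/2 = 1251.48/2 = 625.7 m

625.7 m


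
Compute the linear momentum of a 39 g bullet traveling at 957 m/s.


p = m*v = 0.039*957 = 37.32 kg·m/s

37.32 kg·m/s


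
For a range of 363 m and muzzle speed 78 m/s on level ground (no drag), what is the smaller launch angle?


sin(2*theta) = R*g/v0^2 = 363*9.81/78^2 = 0.585311, theta = arcsin(0.585311)/2 = 17.91°

17.91 degrees


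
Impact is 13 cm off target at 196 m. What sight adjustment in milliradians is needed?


1 mrad subtends 1 cm per 10 m of range, so adj = error_cm / (dist_m / 10) = 13 / (196/10) = 0.6633 mrad

0.6633 mrad


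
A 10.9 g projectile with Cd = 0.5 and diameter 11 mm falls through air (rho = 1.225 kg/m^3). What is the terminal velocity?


A = pi*(d/2)^2 = pi*(11/2000)^2 = 9.50332e-05 m^2
vt = sqrt(2mg/(Cd*rho*A)) = sqrt(2*0.0109*9.81/(0.5 * 1.225 * 9.50332e-05)) = 60.61 m/s

60.61 m/s


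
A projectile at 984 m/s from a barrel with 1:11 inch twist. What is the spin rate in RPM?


twist_m = 11*0.0254 = 0.2794 m
spin = v/twist = 984/0.2794 = 3521.832 rev/s
RPM = spin*60 = 3521.832*60 ≈ 211310 RPM

211310 RPM


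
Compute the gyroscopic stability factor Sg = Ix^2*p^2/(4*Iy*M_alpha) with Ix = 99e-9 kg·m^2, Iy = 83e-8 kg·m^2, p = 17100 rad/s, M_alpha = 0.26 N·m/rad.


Sg = Ix^2 * p^2 / (4 * Iy * M_alpha) = (99e-9)^2 * 17100^2 / (4 * 83e-8 * 0.26) = 3.32

3.32


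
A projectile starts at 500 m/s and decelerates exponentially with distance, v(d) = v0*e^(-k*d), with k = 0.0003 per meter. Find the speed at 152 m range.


v = v0*exp(-k*d) = 500*exp(-0.0003*152) = 477.7 m/s

477.7 m/s


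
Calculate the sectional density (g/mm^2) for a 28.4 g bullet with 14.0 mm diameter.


SD = m/d^2 = 28.4/14.0^2 = 0.1449 g/mm^2

0.1449 g/mm^2


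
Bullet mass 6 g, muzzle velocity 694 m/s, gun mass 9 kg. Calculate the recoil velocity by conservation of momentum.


v_recoil = m_p * v_p / m_gun = 0.006 * 694 / 9 = 0.4627 m/s

0.4627 m/s


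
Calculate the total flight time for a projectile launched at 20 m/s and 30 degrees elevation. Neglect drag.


T = 2*v0*sin(theta)/g = 2*20*sin(30°)/9.81 = 2.039 s

2.039 s


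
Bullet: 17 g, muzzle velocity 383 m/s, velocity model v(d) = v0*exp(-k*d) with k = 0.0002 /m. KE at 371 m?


v = v0*exp(-k*d) = 383*exp(-0.0002*371) = 355.61 m/s
E = 0.5*m*v^2 = 0.5*0.017*355.61^2 = 1075 J

1075 J


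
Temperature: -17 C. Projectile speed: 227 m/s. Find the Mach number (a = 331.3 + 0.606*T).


a = 331.3 + 0.606*(-17) = 320.998 m/s
M = v/a = 227/320.998 = 0.7072

0.7072


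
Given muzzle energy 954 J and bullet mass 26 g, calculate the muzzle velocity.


v = sqrt(2*E/m) = sqrt(2*954/0.026) = 270.9 m/s

270.9 m/s


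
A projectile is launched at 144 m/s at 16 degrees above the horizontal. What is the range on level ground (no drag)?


R = v0^2 * sin(2*theta) / g = 144^2 * sin(2*16°) / 9.81 = 1120 m

1120 m


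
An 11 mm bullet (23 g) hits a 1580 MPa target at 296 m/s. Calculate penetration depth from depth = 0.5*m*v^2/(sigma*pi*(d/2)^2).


A = pi*(d/2)^2 = pi*(11/2)^2 = 95.0332 mm^2
E = 0.5*m*v^2 = 0.5*0.023*296^2 = 1007.58 J
depth = E/(sigma*A) = 1007.58 J / (1580 MPa * 95.0332 mm^2) = 1007.58/(1580 * 95.0332) m = 0.00671041 m ≈ 6.71 mm

6.71 mm


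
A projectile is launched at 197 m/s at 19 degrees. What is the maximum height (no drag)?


H = (v0*sin(theta))^2 / (2g) = (197*sin(19°))^2 / (2*9.81) = 209.7 m

209.7 m


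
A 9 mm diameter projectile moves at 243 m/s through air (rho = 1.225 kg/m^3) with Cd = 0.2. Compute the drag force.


A = pi*(d/2)^2 = pi*(9/2000)^2 = 6.36173e-05 m^2
Fd = 0.5*Cd*rho*A*v^2 = 0.5*0.2*1.225*6.36173e-05*243^2 = 0.4602 N

0.4602 N


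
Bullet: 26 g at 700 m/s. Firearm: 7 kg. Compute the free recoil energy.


v_r = m_p*v_p/m_gun = 0.026*700/7 = 2.6 m/s, E_r = 0.5*m_gun*v_r^2 = 0.5*7*2.6^2 = 23.66 J

23.66 J


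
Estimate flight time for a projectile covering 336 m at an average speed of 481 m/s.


t = d/v = 336/481 = 0.6985 s

0.6985 s


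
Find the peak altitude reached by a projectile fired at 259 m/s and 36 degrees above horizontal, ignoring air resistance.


H = (v0*sin(theta))^2 / (2g) = (259*sin(36°))^2 / (2*9.81) = 1181 m

1181 m


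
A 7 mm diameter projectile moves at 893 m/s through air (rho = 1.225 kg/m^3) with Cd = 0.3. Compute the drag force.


A = pi*(d/2)^2 = pi*(7/2000)^2 = 3.84845e-05 m^2
Fd = 0.5*Cd*rho*A*v^2 = 0.5*0.3*1.225*3.84845e-05*893^2 = 5.639 N

5.639 N


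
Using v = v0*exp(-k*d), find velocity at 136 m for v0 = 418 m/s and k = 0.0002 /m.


v = v0*exp(-k*d) = 418*exp(-0.0002*136) = 406.8 m/s

406.8 m/s


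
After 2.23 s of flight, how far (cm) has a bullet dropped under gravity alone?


drop = 0.5*g*t^2 = 0.5*9.81*2.23^2 = 24.3921 m ≈ 2439 cm

2439 cm


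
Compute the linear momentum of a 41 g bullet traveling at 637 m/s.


p = m*v = 0.041*637 = 26.12 kg·m/s

26.12 kg·m/s


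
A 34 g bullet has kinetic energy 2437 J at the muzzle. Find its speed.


v = sqrt(2*E/m) = sqrt(2*2437/0.034) = 378.6 m/s

378.6 m/s


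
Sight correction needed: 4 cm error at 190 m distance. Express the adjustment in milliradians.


1 mrad subtends 1 cm per 10 m of range, so adj = error_cm / (dist_m / 10) = 4 / (190/10) = 0.2105 mrad

0.2105 mrad


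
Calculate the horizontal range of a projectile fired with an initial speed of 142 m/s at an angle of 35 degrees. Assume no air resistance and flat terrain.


R = v0^2 * sin(2*theta) / g = 142^2 * sin(2*35°) / 9.81 = 1931 m

1931 m


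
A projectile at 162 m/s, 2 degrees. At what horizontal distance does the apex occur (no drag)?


R = v0^2*sin(2*theta)/g = 162^2*sin(2*2°)/9.81 = 186.615 m
apex_dist = R/2 = 186.615/2 = 93.31 m

93.31 m


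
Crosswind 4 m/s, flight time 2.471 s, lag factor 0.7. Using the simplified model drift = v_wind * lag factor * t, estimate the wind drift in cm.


drift = v_wind * lag * t = 4 * 0.7 * 2.471 = 6.9188 m ≈ 691.9 cm

691.9 cm


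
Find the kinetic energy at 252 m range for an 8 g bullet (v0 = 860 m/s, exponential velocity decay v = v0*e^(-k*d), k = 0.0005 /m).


v = v0*exp(-k*d) = 860*exp(-0.0005*252) = 758.189 m/s
E = 0.5*m*v^2 = 0.5*0.008*758.189^2 = 2299 J

2299 J


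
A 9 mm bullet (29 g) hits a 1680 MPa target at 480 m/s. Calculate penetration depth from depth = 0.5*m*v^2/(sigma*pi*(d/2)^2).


A = pi*(d/2)^2 = pi*(9/2)^2 = 63.6173 mm^2
E = 0.5*m*v^2 = 0.5*0.029*480^2 = 3340.8 J
depth = E/(sigma*A) = 3340.8 J / (1680 MPa * 63.6173 mm^2) = 3340.8/(1680 * 63.6173) m = 0.0312584 m ≈ 31.26 mm

31.26 mm


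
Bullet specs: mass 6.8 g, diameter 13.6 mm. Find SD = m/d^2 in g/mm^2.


SD = m/d^2 = 6.8/13.6^2 = 0.03676 g/mm^2

0.03676 g/mm^2


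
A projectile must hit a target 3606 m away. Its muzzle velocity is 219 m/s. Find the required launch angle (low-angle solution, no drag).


sin(2*theta) = R*g/v0^2 = 3606*9.81/219^2 = 0.737576, theta = arcsin(0.737576)/2 = 23.76°

23.76 degrees


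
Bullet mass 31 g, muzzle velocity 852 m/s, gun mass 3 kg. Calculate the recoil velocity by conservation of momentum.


v_recoil = m_p * v_p / m_gun = 0.031 * 852 / 3 = 8.804 m/s

8.804 m/s


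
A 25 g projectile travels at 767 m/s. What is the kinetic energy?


E = 0.5*m*v^2 = 0.5*0.025*767^2 = 7354 J

7354 J


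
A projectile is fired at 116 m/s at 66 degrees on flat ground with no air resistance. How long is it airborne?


T = 2*v0*sin(theta)/g = 2*116*sin(66°)/9.81 = 21.6 s

21.6 s


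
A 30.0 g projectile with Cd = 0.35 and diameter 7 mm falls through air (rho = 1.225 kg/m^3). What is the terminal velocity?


A = pi*(d/2)^2 = pi*(7/2000)^2 = 3.84845e-05 m^2
vt = sqrt(2mg/(Cd*rho*A)) = sqrt(2*0.03*9.81/(0.35 * 1.225 * 3.84845e-05)) = 188.9 m/s

188.9 m/s


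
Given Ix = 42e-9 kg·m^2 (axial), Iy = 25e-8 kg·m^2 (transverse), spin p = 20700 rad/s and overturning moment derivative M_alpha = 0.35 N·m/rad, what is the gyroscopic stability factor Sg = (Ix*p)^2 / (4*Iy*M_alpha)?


Sg = Ix^2 * p^2 / (4 * Iy * M_alpha) = (42e-9)^2 * 20700^2 / (4 * 25e-8 * 0.35) = 2.16

2.16


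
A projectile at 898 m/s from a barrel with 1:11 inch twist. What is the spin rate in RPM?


twist_m = 11*0.0254 = 0.2794 m
spin = v/twist = 898/0.2794 = 3214.03 rev/s
RPM = spin*60 = 3214.03*60 ≈ 192842 RPM

192842 RPM


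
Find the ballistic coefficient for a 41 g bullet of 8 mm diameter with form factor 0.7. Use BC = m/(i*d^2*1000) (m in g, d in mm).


BC = m/(i*d^2*1000) = 41/(0.7 * 8^2 * 1000) = 0.0009152

0.0009152


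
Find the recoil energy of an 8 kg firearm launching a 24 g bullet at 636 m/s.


v_r = m_p*v_p/m_gun = 0.024*636/8 = 1.908 m/s, E_r = 0.5*m_gun*v_r^2 = 0.5*8*1.908^2 = 14.56 J

14.56 J


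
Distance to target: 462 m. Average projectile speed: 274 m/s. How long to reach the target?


t = d/v = 462/274 = 1.686 s

1.686 s


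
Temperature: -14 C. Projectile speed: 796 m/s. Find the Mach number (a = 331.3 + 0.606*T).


a = 331.3 + 0.606*(-14) = 322.816 m/s
M = v/a = 796/322.816 = 2.466

2.466


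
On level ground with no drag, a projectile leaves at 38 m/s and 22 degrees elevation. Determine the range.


R = v0^2 * sin(2*theta) / g = 38^2 * sin(2*22°) / 9.81 = 102.3 m

102.3 m


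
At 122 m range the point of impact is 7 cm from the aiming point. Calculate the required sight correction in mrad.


1 mrad subtends 1 cm per 10 m of range, so adj = error_cm / (dist_m / 10) = 7 / (122/10) = 0.5738 mrad

0.5738 mrad


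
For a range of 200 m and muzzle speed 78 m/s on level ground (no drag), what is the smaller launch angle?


sin(2*theta) = R*g/v0^2 = 200*9.81/78^2 = 0.322485, theta = arcsin(0.322485)/2 = 9.407°

9.407 degrees


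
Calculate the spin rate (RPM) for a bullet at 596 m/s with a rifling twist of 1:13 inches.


twist_m = 13*0.0254 = 0.3302 m
spin = v/twist = 596/0.3302 = 1804.967 rev/s
RPM = spin*60 = 1804.967*60 ≈ 108298 RPM

108298 RPM


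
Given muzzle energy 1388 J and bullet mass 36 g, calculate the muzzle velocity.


v = sqrt(2*E/m) = sqrt(2*1388/0.036) = 277.7 m/s

277.7 m/s


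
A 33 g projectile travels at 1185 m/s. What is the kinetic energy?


E = 0.5*m*v^2 = 0.5*0.033*1185^2 = 23170 J

23170 J


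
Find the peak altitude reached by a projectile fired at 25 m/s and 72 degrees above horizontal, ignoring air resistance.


H = (v0*sin(theta))^2 / (2g) = (25*sin(72°))^2 / (2*9.81) = 28.81 m

28.81 m


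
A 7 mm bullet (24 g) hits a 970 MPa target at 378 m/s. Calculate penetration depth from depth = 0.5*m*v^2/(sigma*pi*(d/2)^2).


A = pi*(d/2)^2 = pi*(7/2)^2 = 38.4845 mm^2
E = 0.5*m*v^2 = 0.5*0.024*378^2 = 1714.61 J
depth = E/(sigma*A) = 1714.61 J / (970 MPa * 38.4845 mm^2) = 1714.61/(970 * 38.4845) m = 0.0459311 m ≈ 45.93 mm

45.93 mm


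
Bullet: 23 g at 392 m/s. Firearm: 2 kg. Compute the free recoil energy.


v_r = m_p*v_p/m_gun = 0.023*392/2 = 4.508 m/s, E_r = 0.5*m_gun*v_r^2 = 0.5*2*4.508^2 = 20.32 J

20.32 J


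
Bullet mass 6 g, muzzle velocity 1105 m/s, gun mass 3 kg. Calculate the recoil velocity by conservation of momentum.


v_recoil = m_p * v_p / m_gun = 0.006 * 1105 / 3 = 2.21 m/s

2.21 m/s


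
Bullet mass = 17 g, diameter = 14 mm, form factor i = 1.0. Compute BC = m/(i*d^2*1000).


BC = m/(i*d^2*1000) = 17/(1.0 * 14^2 * 1000) = 8.673e-05

8.673e-05


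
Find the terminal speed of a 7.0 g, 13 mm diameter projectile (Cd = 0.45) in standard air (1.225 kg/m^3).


A = pi*(d/2)^2 = pi*(13/2000)^2 = 1.32732e-04 m^2
vt = sqrt(2mg/(Cd*rho*A)) = sqrt(2*0.007*9.81/(0.45 * 1.225 * 1.32732e-04)) = 43.32 m/s

43.32 m/s


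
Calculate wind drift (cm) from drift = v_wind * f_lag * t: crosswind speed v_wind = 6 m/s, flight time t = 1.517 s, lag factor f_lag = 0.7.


drift = v_wind * lag * t = 6 * 0.7 * 1.517 = 6.3714 m ≈ 637.1 cm

637.1 cm


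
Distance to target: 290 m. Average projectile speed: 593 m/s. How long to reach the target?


t = d/v = 290/593 = 0.489 s

0.489 s


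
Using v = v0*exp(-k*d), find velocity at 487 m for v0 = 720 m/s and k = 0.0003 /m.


v = v0*exp(-k*d) = 720*exp(-0.0003*487) = 622.1 m/s

622.1 m/s


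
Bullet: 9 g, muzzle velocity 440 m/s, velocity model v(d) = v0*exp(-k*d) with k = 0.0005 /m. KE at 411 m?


v = v0*exp(-k*d) = 440*exp(-0.0005*411) = 358.266 m/s
E = 0.5*m*v^2 = 0.5*0.009*358.266^2 = 577.6 J

577.6 J


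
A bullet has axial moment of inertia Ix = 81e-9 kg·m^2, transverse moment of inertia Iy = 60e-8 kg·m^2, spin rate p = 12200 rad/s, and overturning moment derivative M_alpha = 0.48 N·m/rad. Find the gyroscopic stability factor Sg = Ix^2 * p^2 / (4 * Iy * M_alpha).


Sg = Ix^2 * p^2 / (4 * Iy * M_alpha) = (81e-9)^2 * 12200^2 / (4 * 60e-8 * 0.48) = 0.8477

0.8477


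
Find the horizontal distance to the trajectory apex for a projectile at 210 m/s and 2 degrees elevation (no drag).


R = v0^2*sin(2*theta)/g = 210^2*sin(2*2°)/9.81 = 313.584 m
apex_dist = R/2 = 313.584/2 = 156.8 m

156.8 m


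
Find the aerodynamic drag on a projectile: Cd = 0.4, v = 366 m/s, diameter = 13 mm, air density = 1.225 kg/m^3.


A = pi*(d/2)^2 = pi*(13/2000)^2 = 1.32732e-04 m^2
Fd = 0.5*Cd*rho*A*v^2 = 0.5*0.4*1.225*1.32732e-04*366^2 = 4.356 N

4.356 N


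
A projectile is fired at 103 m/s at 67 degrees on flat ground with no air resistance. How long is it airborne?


T = 2*v0*sin(theta)/g = 2*103*sin(67°)/9.81 = 19.33 s

19.33 s
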